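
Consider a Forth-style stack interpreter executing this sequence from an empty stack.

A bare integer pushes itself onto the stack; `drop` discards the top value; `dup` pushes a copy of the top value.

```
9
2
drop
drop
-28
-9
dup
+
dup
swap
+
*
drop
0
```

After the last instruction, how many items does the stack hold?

9     9
2     9 2
drop  9
drop  (empty)
-28   -28
-9    -28 -9
dup   -28 -9 -9
+     -28 -18
dup   -28 -18 -18
swap  -28 -18 -18
+     -28 -36
*     1008
drop  (empty)
0     0

1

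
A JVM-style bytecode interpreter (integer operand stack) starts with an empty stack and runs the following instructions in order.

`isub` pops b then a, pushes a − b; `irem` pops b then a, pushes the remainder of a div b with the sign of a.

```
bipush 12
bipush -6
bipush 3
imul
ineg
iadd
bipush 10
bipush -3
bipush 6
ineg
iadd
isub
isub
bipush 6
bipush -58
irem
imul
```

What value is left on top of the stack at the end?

66

bipush 12  → [12]
bipush -6  → [12, -6]
bipush 3   → [12, -6, 3]
imul       → [12, -18]
ineg       → [12, 18]
iadd       → [30]
bipush 10  → [30, 10]
bipush -3  → [30, 10, -3]
bipush 6   → [30, 10, -3, 6]
ineg       → [30, 10, -3, -6]
iadd       → [30, 10, -9]
isub       → [30, 19]
isub       → [11]
bipush 6   → [11, 6]
bipush -58 → [11, 6, -58]
irem       → [11, 6]
imul       → [66]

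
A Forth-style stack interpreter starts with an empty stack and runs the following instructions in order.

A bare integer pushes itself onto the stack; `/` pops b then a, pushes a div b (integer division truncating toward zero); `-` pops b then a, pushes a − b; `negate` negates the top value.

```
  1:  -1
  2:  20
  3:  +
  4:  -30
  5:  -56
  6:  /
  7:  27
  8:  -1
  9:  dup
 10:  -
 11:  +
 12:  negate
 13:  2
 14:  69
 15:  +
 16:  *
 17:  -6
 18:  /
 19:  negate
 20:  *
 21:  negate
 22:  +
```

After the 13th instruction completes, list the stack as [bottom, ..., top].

[19, 0, -27, 2]

-1     -> [-1]
20     -> [-1, 20]
+      -> [19]
-30    -> [19, -30]
-56    -> [19, -30, -56]
/      -> [19, 0]
27     -> [19, 0, 27]
-1     -> [19, 0, 27, -1]
dup    -> [19, 0, 27, -1, -1]
-      -> [19, 0, 27, 0]
+      -> [19, 0, 27]
negate -> [19, 0, -27]
2      -> [19, 0, -27, 2]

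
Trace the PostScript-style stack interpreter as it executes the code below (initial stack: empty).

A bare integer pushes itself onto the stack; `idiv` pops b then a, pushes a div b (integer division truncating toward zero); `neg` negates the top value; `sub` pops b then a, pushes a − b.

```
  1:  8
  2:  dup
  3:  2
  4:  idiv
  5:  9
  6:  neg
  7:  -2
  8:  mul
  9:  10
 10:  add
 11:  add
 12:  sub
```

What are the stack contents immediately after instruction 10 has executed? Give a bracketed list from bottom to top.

[8, 4, 28]

8    : [8]
dup  : [8, 8]
2    : [8, 8, 2]
idiv : [8, 4]
9    : [8, 4, 9]
neg  : [8, 4, -9]
-2   : [8, 4, -9, -2]
mul  : [8, 4, 18]
10   : [8, 4, 18, 10]
add  : [8, 4, 28]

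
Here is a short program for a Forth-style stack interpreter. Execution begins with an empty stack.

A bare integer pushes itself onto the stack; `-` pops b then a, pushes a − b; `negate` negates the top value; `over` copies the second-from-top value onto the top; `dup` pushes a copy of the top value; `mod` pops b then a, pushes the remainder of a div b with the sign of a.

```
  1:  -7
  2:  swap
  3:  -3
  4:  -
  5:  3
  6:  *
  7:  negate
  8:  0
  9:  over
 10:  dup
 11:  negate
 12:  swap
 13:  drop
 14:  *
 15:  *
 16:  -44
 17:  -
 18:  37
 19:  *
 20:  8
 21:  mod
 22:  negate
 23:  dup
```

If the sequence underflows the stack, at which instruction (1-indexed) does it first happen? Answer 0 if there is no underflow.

2

-7 → [-7]
swap  — needs 2 operands, stack has 1 → underflow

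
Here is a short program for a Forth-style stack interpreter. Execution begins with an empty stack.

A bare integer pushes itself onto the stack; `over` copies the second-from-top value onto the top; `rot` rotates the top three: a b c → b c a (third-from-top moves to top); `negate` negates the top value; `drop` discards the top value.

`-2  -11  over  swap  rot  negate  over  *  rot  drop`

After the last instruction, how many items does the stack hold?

-2     : -2
-11    : -2 -11
over   : -2 -11 -2
swap   : -2 -2 -11
rot    : -2 -11 -2
negate : -2 -11 2
over   : -2 -11 2 -11
*      : -2 -11 -22
rot    : -11 -22 -2
drop   : -11 -22

2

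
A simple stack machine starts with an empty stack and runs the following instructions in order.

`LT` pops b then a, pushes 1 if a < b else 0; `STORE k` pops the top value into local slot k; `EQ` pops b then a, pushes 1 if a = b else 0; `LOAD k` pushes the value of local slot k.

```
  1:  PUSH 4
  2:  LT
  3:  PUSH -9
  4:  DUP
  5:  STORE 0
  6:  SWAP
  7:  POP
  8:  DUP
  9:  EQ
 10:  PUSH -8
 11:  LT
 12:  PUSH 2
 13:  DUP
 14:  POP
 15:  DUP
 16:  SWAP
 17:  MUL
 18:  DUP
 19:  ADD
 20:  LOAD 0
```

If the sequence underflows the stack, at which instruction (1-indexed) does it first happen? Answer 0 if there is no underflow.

2

PUSH 4 : [4]
LT  — needs 2 operands, stack has 1 → underflow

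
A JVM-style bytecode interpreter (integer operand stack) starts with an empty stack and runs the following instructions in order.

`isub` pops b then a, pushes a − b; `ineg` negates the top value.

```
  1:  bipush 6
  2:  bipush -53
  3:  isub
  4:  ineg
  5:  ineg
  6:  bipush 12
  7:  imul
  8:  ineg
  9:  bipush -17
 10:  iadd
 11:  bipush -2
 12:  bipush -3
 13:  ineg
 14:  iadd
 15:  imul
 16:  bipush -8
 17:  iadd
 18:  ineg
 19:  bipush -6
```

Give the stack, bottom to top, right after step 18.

bipush 6   → 6
bipush -53 → 6 -53
isub       → 59
ineg       → -59
ineg       → 59
bipush 12  → 59 12
imul       → 708
ineg       → -708
bipush -17 → -708 -17
iadd       → -725
bipush -2  → -725 -2
bipush -3  → -725 -2 -3
ineg       → -725 -2 3
iadd       → -725 1
imul       → -725
bipush -8  → -725 -8
iadd       → -733
ineg       → 733

[733]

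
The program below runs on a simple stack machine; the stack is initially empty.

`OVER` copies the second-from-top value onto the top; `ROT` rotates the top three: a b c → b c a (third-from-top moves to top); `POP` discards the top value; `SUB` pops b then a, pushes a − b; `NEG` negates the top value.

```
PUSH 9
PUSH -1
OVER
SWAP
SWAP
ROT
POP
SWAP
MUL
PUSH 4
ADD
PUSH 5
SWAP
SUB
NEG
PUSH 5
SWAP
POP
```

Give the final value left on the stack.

5

PUSH 9  : 9
PUSH -1 : 9 -1
OVER    : 9 -1 9
SWAP    : 9 9 -1
SWAP    : 9 -1 9
ROT     : -1 9 9
POP     : -1 9
SWAP    : 9 -1
MUL     : -9
PUSH 4  : -9 4
ADD     : -5
PUSH 5  : -5 5
SWAP    : 5 -5
SUB     : 10
NEG     : -10
PUSH 5  : -10 5
SWAP    : 5 -10
POP     : 5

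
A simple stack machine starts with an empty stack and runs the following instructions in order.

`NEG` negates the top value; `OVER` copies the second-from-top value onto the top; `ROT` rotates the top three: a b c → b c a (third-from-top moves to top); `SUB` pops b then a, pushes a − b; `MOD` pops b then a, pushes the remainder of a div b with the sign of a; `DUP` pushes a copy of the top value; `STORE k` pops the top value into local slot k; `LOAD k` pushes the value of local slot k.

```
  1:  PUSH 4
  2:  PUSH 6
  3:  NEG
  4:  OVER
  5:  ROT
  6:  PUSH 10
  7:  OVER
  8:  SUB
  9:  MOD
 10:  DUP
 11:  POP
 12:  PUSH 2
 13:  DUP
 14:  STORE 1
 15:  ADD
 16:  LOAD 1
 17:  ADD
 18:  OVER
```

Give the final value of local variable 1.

PUSH 4   4
PUSH 6   4 6
NEG      4 -6
OVER     4 -6 4
ROT      -6 4 4
PUSH 10  -6 4 4 10
OVER     -6 4 4 10 4
SUB      -6 4 4 6
MOD      -6 4 4
DUP      -6 4 4 4
POP      -6 4 4
PUSH 2   -6 4 4 2
DUP      -6 4 4 2 2
STORE 1  -6 4 4 2
ADD      -6 4 6
LOAD 1   -6 4 6 2
ADD      -6 4 8
OVER     -6 4 8 4

2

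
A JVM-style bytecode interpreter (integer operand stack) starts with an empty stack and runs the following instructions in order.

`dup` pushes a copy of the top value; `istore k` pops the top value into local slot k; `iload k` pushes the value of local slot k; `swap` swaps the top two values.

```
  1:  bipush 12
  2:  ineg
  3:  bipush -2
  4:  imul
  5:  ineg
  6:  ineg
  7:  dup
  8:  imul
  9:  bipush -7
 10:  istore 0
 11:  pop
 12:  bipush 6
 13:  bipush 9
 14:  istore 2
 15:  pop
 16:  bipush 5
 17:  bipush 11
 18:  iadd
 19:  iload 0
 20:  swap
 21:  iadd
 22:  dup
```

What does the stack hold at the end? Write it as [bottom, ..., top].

[9, 9]

bipush 12 -> 12
ineg      -> -12
bipush -2 -> -12 -2
imul      -> 24
ineg      -> -24
ineg      -> 24
dup       -> 24 24
imul      -> 576
bipush -7 -> 576 -7
istore 0  -> 576
pop       -> (empty)
bipush 6  -> 6
bipush 9  -> 6 9
istore 2  -> 6
pop       -> (empty)
bipush 5  -> 5
bipush 11 -> 5 11
iadd      -> 16
iload 0   -> 16 -7
swap      -> -7 16
iadd      -> 9
dup       -> 9 9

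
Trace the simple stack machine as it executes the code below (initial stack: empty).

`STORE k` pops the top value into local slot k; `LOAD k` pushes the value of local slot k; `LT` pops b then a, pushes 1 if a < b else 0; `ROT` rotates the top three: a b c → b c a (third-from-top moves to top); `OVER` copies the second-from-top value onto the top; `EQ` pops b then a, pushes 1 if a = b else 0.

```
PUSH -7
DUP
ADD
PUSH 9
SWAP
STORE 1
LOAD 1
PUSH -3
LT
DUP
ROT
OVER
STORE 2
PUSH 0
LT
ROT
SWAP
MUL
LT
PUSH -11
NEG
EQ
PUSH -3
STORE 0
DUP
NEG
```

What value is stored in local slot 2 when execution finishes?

1

PUSH -7  -> -7
DUP      -> -7 -7
ADD      -> -14
PUSH 9   -> -14 9
SWAP     -> 9 -14
STORE 1  -> 9
LOAD 1   -> 9 -14
PUSH -3  -> 9 -14 -3
LT       -> 9 1
DUP      -> 9 1 1
ROT      -> 1 1 9
OVER     -> 1 1 9 1
STORE 2  -> 1 1 9
PUSH 0   -> 1 1 9 0
LT       -> 1 1 0
ROT      -> 1 0 1
SWAP     -> 1 1 0
MUL      -> 1 0
LT       -> 0
PUSH -11 -> 0 -11
NEG      -> 0 11
EQ       -> 0
PUSH -3  -> 0 -3
STORE 0  -> 0
DUP      -> 0 0
NEG      -> 0 0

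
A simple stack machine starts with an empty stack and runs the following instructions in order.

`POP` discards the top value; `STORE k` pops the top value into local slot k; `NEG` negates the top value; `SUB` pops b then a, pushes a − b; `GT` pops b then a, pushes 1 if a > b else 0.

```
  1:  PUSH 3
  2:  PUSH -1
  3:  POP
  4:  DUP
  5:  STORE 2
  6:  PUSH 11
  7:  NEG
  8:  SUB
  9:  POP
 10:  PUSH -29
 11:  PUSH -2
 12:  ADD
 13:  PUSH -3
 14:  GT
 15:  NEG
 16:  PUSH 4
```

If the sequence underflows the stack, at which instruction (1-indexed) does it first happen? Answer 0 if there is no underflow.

0

PUSH 3   → 3
PUSH -1  → 3 -1
POP      → 3
DUP      → 3 3
STORE 2  → 3
PUSH 11  → 3 11
NEG      → 3 -11
SUB      → 14
POP      → (empty)
PUSH -29 → -29
PUSH -2  → -29 -2
ADD      → -31
PUSH -3  → -31 -3
GT       → 0
NEG      → 0
PUSH 4   → 0 4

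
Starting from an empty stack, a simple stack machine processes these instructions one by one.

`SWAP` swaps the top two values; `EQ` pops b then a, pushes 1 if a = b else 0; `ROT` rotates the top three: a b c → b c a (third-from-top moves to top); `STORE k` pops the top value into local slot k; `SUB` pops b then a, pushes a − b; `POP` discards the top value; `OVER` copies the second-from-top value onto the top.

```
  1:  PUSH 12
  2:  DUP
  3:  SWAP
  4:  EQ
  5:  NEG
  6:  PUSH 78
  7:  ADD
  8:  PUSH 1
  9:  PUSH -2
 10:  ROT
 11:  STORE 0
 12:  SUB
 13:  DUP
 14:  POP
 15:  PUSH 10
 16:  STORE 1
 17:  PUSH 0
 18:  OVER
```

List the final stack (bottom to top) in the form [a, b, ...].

PUSH 12  12
DUP      12 12
SWAP     12 12
EQ       1
NEG      -1
PUSH 78  -1 78
ADD      77
PUSH 1   77 1
PUSH -2  77 1 -2
ROT      1 -2 77
STORE 0  1 -2
SUB      3
DUP      3 3
POP      3
PUSH 10  3 10
STORE 1  3
PUSH 0   3 0
OVER     3 0 3

[3, 0, 3]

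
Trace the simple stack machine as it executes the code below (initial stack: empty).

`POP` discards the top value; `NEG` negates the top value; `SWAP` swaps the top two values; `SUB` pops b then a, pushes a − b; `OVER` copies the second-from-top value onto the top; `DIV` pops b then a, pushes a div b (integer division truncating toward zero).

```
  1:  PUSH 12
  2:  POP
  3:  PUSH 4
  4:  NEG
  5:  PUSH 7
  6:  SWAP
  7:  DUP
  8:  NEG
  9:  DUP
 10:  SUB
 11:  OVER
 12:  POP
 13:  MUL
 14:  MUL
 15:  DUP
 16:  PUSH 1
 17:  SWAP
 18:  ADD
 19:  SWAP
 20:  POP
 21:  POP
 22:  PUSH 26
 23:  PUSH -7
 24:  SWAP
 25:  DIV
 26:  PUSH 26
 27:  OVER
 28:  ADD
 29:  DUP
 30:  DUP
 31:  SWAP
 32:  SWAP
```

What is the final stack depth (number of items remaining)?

PUSH 12 : 12
POP     : (empty)
PUSH 4  : 4
NEG     : -4
PUSH 7  : -4 7
SWAP    : 7 -4
DUP     : 7 -4 -4
NEG     : 7 -4 4
DUP     : 7 -4 4 4
SUB     : 7 -4 0
OVER    : 7 -4 0 -4
POP     : 7 -4 0
MUL     : 7 0
MUL     : 0
DUP     : 0 0
PUSH 1  : 0 0 1
SWAP    : 0 1 0
ADD     : 0 1
SWAP    : 1 0
POP     : 1
POP     : (empty)
PUSH 26 : 26
PUSH -7 : 26 -7
SWAP    : -7 26
DIV     : 0
PUSH 26 : 0 26
OVER    : 0 26 0
ADD     : 0 26
DUP     : 0 26 26
DUP     : 0 26 26 26
SWAP    : 0 26 26 26
SWAP    : 0 26 26 26

4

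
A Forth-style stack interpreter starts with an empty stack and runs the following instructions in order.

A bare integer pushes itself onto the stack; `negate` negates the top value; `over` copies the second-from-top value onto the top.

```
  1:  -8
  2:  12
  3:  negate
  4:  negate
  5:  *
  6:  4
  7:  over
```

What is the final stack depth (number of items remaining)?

3

-8     -> [-8]
12     -> [-8, 12]
negate -> [-8, -12]
negate -> [-8, 12]
*      -> [-96]
4      -> [-96, 4]
over   -> [-96, 4, -96]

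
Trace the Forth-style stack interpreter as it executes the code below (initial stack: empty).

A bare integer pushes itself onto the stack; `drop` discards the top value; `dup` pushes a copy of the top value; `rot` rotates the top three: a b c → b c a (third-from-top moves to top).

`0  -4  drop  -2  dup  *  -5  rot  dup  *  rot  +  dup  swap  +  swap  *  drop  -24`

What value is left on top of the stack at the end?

-24

0     [0]
-4    [0, -4]
drop  [0]
-2    [0, -2]
dup   [0, -2, -2]
*     [0, 4]
-5    [0, 4, -5]
rot   [4, -5, 0]
dup   [4, -5, 0, 0]
*     [4, -5, 0]
rot   [-5, 0, 4]
+     [-5, 4]
dup   [-5, 4, 4]
swap  [-5, 4, 4]
+     [-5, 8]
swap  [8, -5]
*     [-40]
drop  []
-24   [-24]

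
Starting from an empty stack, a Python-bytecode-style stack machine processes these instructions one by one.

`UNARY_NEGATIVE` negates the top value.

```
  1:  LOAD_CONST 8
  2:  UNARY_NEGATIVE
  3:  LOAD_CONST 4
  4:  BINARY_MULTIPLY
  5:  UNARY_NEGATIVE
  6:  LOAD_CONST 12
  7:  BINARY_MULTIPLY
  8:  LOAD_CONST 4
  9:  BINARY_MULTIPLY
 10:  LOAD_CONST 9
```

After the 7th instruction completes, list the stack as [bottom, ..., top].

LOAD_CONST 8    : [8]
UNARY_NEGATIVE  : [-8]
LOAD_CONST 4    : [-8, 4]
BINARY_MULTIPLY : [-32]
UNARY_NEGATIVE  : [32]
LOAD_CONST 12   : [32, 12]
BINARY_MULTIPLY : [384]

[384]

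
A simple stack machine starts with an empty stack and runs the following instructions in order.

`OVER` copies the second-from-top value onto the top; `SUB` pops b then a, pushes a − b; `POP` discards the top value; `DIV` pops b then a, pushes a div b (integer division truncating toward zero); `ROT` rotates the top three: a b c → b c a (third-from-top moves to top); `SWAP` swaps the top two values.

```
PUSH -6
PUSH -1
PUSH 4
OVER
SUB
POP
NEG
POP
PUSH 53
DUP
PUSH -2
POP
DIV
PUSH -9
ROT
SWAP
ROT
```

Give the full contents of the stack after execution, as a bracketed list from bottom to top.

[-6, -9, 1]

PUSH -6 -> [-6]
PUSH -1 -> [-6, -1]
PUSH 4  -> [-6, -1, 4]
OVER    -> [-6, -1, 4, -1]
SUB     -> [-6, -1, 5]
POP     -> [-6, -1]
NEG     -> [-6, 1]
POP     -> [-6]
PUSH 53 -> [-6, 53]
DUP     -> [-6, 53, 53]
PUSH -2 -> [-6, 53, 53, -2]
POP     -> [-6, 53, 53]
DIV     -> [-6, 1]
PUSH -9 -> [-6, 1, -9]
ROT     -> [1, -9, -6]
SWAP    -> [1, -6, -9]
ROT     -> [-6, -9, 1]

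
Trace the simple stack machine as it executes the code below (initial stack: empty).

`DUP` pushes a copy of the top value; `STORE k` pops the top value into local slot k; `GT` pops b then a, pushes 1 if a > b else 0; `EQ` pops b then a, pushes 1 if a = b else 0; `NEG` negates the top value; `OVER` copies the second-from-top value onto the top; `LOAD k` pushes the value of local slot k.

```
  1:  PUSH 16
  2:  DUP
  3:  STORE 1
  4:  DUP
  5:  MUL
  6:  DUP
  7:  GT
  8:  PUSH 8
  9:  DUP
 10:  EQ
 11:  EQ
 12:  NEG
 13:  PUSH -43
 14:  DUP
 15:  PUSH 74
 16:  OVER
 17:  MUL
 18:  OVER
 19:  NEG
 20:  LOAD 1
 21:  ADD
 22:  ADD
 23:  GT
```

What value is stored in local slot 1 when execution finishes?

PUSH 16  -> 16
DUP      -> 16 16
STORE 1  -> 16
DUP      -> 16 16
MUL      -> 256
DUP      -> 256 256
GT       -> 0
PUSH 8   -> 0 8
DUP      -> 0 8 8
EQ       -> 0 1
EQ       -> 0
NEG      -> 0
PUSH -43 -> 0 -43
DUP      -> 0 -43 -43
PUSH 74  -> 0 -43 -43 74
OVER     -> 0 -43 -43 74 -43
MUL      -> 0 -43 -43 -3182
OVER     -> 0 -43 -43 -3182 -43
NEG      -> 0 -43 -43 -3182 43
LOAD 1   -> 0 -43 -43 -3182 43 16
ADD      -> 0 -43 -43 -3182 59
ADD      -> 0 -43 -43 -3123
GT       -> 0 -43 1

16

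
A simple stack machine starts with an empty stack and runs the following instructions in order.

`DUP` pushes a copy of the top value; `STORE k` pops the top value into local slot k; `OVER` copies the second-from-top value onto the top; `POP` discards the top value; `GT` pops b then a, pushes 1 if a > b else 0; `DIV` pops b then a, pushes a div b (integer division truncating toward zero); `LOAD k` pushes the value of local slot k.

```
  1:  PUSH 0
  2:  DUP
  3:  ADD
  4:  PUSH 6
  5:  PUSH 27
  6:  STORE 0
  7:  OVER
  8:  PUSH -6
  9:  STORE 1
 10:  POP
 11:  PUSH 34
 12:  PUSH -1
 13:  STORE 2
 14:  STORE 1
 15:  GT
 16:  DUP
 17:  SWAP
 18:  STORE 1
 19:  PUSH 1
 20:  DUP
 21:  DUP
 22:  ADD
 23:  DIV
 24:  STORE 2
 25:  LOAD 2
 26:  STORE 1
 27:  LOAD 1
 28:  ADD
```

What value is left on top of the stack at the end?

0

PUSH 0   [0]
DUP      [0, 0]
ADD      [0]
PUSH 6   [0, 6]
PUSH 27  [0, 6, 27]
STORE 0  [0, 6]
OVER     [0, 6, 0]
PUSH -6  [0, 6, 0, -6]
STORE 1  [0, 6, 0]
POP      [0, 6]
PUSH 34  [0, 6, 34]
PUSH -1  [0, 6, 34, -1]
STORE 2  [0, 6, 34]
STORE 1  [0, 6]
GT       [0]
DUP      [0, 0]
SWAP     [0, 0]
STORE 1  [0]
PUSH 1   [0, 1]
DUP      [0, 1, 1]
DUP      [0, 1, 1, 1]
ADD      [0, 1, 2]
DIV      [0, 0]
STORE 2  [0]
LOAD 2   [0, 0]
STORE 1  [0]
LOAD 1   [0, 0]
ADD      [0]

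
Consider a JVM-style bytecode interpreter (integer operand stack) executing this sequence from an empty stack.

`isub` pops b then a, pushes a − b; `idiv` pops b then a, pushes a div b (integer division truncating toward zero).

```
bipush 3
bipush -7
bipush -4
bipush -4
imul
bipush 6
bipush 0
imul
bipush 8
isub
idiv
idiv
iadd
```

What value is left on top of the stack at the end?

6

bipush 3  -> [3]
bipush -7 -> [3, -7]
bipush -4 -> [3, -7, -4]
bipush -4 -> [3, -7, -4, -4]
imul      -> [3, -7, 16]
bipush 6  -> [3, -7, 16, 6]
bipush 0  -> [3, -7, 16, 6, 0]
imul      -> [3, -7, 16, 0]
bipush 8  -> [3, -7, 16, 0, 8]
isub      -> [3, -7, 16, -8]
idiv      -> [3, -7, -2]
idiv      -> [3, 3]
iadd      -> [6]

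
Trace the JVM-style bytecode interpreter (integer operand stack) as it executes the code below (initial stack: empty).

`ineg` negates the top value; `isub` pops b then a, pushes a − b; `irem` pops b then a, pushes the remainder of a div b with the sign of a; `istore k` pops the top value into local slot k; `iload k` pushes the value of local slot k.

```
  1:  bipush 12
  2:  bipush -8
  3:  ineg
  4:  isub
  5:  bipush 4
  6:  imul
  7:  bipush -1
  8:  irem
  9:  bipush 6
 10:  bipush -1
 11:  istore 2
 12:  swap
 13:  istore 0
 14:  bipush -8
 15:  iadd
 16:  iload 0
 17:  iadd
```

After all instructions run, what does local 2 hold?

bipush 12 -> 12
bipush -8 -> 12 -8
ineg      -> 12 8
isub      -> 4
bipush 4  -> 4 4
imul      -> 16
bipush -1 -> 16 -1
irem      -> 0
bipush 6  -> 0 6
bipush -1 -> 0 6 -1
istore 2  -> 0 6
swap      -> 6 0
istore 0  -> 6
bipush -8 -> 6 -8
iadd      -> -2
iload 0   -> -2 0
iadd      -> -2

-1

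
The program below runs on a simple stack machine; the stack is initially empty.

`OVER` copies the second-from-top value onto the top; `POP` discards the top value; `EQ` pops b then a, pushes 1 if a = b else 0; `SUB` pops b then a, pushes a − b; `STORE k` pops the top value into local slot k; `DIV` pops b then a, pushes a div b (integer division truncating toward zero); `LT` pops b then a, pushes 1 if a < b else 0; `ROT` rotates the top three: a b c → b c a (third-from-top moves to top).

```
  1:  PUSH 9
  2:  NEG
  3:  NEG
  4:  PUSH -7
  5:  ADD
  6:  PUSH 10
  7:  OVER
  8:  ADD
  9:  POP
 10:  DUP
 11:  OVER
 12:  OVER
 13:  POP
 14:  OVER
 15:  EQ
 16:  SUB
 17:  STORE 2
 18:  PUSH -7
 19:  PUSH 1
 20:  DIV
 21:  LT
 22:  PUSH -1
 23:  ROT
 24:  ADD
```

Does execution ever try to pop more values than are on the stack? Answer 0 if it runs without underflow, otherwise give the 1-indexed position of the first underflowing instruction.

PUSH 9   [9]
NEG      [-9]
NEG      [9]
PUSH -7  [9, -7]
ADD      [2]
PUSH 10  [2, 10]
OVER     [2, 10, 2]
ADD      [2, 12]
POP      [2]
DUP      [2, 2]
OVER     [2, 2, 2]
OVER     [2, 2, 2, 2]
POP      [2, 2, 2]
OVER     [2, 2, 2, 2]
EQ       [2, 2, 1]
SUB      [2, 1]
STORE 2  [2]
PUSH -7  [2, -7]
PUSH 1   [2, -7, 1]
DIV      [2, -7]
LT       [0]
PUSH -1  [0, -1]
ROT  — needs 3 operands, stack has 2 → underflow

23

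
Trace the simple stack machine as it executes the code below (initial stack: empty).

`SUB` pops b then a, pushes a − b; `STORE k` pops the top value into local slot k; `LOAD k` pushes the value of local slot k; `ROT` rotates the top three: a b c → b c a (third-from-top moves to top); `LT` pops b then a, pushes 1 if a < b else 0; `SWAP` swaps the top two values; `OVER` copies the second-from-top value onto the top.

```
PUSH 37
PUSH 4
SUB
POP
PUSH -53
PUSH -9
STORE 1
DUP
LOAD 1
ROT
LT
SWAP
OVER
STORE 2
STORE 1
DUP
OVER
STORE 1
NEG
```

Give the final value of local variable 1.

0

PUSH 37  -> [37]
PUSH 4   -> [37, 4]
SUB      -> [33]
POP      -> []
PUSH -53 -> [-53]
PUSH -9  -> [-53, -9]
STORE 1  -> [-53]
DUP      -> [-53, -53]
LOAD 1   -> [-53, -53, -9]
ROT      -> [-53, -9, -53]
LT       -> [-53, 0]
SWAP     -> [0, -53]
OVER     -> [0, -53, 0]
STORE 2  -> [0, -53]
STORE 1  -> [0]
DUP      -> [0, 0]
OVER     -> [0, 0, 0]
STORE 1  -> [0, 0]
NEG      -> [0, 0]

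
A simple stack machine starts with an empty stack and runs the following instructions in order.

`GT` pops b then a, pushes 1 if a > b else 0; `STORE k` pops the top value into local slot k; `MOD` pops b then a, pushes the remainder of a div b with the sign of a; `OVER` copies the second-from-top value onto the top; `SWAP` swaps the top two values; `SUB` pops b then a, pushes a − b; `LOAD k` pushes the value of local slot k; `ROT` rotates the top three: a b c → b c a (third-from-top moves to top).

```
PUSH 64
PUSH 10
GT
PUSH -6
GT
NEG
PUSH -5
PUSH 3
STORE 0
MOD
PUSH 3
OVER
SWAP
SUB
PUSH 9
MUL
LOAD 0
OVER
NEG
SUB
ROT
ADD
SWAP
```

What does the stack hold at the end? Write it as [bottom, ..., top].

PUSH 64 : [64]
PUSH 10 : [64, 10]
GT      : [1]
PUSH -6 : [1, -6]
GT      : [1]
NEG     : [-1]
PUSH -5 : [-1, -5]
PUSH 3  : [-1, -5, 3]
STORE 0 : [-1, -5]
MOD     : [-1]
PUSH 3  : [-1, 3]
OVER    : [-1, 3, -1]
SWAP    : [-1, -1, 3]
SUB     : [-1, -4]
PUSH 9  : [-1, -4, 9]
MUL     : [-1, -36]
LOAD 0  : [-1, -36, 3]
OVER    : [-1, -36, 3, -36]
NEG     : [-1, -36, 3, 36]
SUB     : [-1, -36, -33]
ROT     : [-36, -33, -1]
ADD     : [-36, -34]
SWAP    : [-34, -36]

[-34, -36]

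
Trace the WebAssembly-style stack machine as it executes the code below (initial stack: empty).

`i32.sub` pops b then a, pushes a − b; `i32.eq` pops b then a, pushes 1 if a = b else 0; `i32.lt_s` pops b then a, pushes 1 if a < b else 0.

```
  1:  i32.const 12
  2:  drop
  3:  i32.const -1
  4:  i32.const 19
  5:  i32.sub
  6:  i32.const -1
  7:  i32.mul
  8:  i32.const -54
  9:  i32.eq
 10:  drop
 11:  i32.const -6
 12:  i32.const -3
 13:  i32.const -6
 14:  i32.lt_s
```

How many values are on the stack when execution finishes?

2

i32.const 12  : [12]
drop          : []
i32.const -1  : [-1]
i32.const 19  : [-1, 19]
i32.sub       : [-20]
i32.const -1  : [-20, -1]
i32.mul       : [20]
i32.const -54 : [20, -54]
i32.eq        : [0]
drop          : []
i32.const -6  : [-6]
i32.const -3  : [-6, -3]
i32.const -6  : [-6, -3, -6]
i32.lt_s      : [-6, 0]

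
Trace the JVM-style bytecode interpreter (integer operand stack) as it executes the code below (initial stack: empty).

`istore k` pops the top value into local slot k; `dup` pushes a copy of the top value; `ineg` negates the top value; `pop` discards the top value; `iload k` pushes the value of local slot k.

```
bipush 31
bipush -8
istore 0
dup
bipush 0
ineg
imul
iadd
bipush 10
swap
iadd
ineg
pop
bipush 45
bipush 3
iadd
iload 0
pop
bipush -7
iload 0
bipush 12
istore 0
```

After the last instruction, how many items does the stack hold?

bipush 31 → [31]
bipush -8 → [31, -8]
istore 0  → [31]
dup       → [31, 31]
bipush 0  → [31, 31, 0]
ineg      → [31, 31, 0]
imul      → [31, 0]
iadd      → [31]
bipush 10 → [31, 10]
swap      → [10, 31]
iadd      → [41]
ineg      → [-41]
pop       → []
bipush 45 → [45]
bipush 3  → [45, 3]
iadd      → [48]
iload 0   → [48, -8]
pop       → [48]
bipush -7 → [48, -7]
iload 0   → [48, -7, -8]
bipush 12 → [48, -7, -8, 12]
istore 0  → [48, -7, -8]

3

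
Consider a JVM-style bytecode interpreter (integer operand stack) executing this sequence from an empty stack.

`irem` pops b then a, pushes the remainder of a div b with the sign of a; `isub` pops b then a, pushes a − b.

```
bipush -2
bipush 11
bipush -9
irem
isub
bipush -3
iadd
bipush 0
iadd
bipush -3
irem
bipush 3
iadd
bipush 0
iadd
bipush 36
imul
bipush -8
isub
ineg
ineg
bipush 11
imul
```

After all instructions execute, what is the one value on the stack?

880

bipush -2 -> [-2]
bipush 11 -> [-2, 11]
bipush -9 -> [-2, 11, -9]
irem      -> [-2, 2]
isub      -> [-4]
bipush -3 -> [-4, -3]
iadd      -> [-7]
bipush 0  -> [-7, 0]
iadd      -> [-7]
bipush -3 -> [-7, -3]
irem      -> [-1]
bipush 3  -> [-1, 3]
iadd      -> [2]
bipush 0  -> [2, 0]
iadd      -> [2]
bipush 36 -> [2, 36]
imul      -> [72]
bipush -8 -> [72, -8]
isub      -> [80]
ineg      -> [-80]
ineg      -> [80]
bipush 11 -> [80, 11]
imul      -> [880]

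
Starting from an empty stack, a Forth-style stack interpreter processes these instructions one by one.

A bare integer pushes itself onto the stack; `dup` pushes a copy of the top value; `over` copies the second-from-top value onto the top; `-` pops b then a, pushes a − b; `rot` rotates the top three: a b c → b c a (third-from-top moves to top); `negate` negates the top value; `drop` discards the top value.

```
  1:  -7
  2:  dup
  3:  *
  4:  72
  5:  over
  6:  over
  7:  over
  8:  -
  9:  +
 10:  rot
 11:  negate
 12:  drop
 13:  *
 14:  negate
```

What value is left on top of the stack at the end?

-5184

-7     : [-7]
dup    : [-7, -7]
*      : [49]
72     : [49, 72]
over   : [49, 72, 49]
over   : [49, 72, 49, 72]
over   : [49, 72, 49, 72, 49]
-      : [49, 72, 49, 23]
+      : [49, 72, 72]
rot    : [72, 72, 49]
negate : [72, 72, -49]
drop   : [72, 72]
*      : [5184]
negate : [-5184]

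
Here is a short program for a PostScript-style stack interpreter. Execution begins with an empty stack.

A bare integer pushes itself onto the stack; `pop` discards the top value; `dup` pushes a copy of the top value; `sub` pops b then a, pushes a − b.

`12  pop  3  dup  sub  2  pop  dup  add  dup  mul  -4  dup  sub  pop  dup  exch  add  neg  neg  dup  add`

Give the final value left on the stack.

12   -> 12
pop  -> (empty)
3    -> 3
dup  -> 3 3
sub  -> 0
2    -> 0 2
pop  -> 0
dup  -> 0 0
add  -> 0
dup  -> 0 0
mul  -> 0
-4   -> 0 -4
dup  -> 0 -4 -4
sub  -> 0 0
pop  -> 0
dup  -> 0 0
exch -> 0 0
add  -> 0
neg  -> 0
neg  -> 0
dup  -> 0 0
add  -> 0

0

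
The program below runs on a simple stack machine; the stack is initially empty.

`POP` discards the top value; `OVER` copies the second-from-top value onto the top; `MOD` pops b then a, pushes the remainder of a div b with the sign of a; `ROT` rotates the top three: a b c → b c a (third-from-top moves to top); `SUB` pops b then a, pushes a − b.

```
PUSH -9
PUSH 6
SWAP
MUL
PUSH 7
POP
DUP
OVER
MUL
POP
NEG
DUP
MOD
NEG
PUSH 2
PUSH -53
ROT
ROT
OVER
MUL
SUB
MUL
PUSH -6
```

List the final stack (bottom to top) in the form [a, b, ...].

PUSH -9   [-9]
PUSH 6    [-9, 6]
SWAP      [6, -9]
MUL       [-54]
PUSH 7    [-54, 7]
POP       [-54]
DUP       [-54, -54]
OVER      [-54, -54, -54]
MUL       [-54, 2916]
POP       [-54]
NEG       [54]
DUP       [54, 54]
MOD       [0]
NEG       [0]
PUSH 2    [0, 2]
PUSH -53  [0, 2, -53]
ROT       [2, -53, 0]
ROT       [-53, 0, 2]
OVER      [-53, 0, 2, 0]
MUL       [-53, 0, 0]
SUB       [-53, 0]
MUL       [0]
PUSH -6   [0, -6]

[0, -6]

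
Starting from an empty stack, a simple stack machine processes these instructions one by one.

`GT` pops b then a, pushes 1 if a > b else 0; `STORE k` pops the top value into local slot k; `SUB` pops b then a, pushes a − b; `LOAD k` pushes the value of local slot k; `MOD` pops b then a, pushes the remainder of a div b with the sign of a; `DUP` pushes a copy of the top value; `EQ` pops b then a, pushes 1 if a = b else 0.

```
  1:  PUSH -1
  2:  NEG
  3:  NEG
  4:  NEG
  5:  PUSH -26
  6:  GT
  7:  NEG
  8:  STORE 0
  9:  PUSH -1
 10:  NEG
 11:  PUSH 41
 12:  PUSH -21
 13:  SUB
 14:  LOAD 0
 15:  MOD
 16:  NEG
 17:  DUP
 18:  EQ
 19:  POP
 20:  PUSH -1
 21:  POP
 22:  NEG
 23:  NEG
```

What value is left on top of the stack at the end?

1

PUSH -1  → -1
NEG      → 1
NEG      → -1
NEG      → 1
PUSH -26 → 1 -26
GT       → 1
NEG      → -1
STORE 0  → (empty)
PUSH -1  → -1
NEG      → 1
PUSH 41  → 1 41
PUSH -21 → 1 41 -21
SUB      → 1 62
LOAD 0   → 1 62 -1
MOD      → 1 0
NEG      → 1 0
DUP      → 1 0 0
EQ       → 1 1
POP      → 1
PUSH -1  → 1 -1
POP      → 1
NEG      → -1
NEG      → 1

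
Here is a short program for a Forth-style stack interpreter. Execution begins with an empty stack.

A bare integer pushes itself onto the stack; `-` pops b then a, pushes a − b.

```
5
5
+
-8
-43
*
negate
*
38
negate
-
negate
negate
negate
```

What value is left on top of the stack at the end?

3402

5      -> [5]
5      -> [5, 5]
+      -> [10]
-8     -> [10, -8]
-43    -> [10, -8, -43]
*      -> [10, 344]
negate -> [10, -344]
*      -> [-3440]
38     -> [-3440, 38]
negate -> [-3440, -38]
-      -> [-3402]
negate -> [3402]
negate -> [-3402]
negate -> [3402]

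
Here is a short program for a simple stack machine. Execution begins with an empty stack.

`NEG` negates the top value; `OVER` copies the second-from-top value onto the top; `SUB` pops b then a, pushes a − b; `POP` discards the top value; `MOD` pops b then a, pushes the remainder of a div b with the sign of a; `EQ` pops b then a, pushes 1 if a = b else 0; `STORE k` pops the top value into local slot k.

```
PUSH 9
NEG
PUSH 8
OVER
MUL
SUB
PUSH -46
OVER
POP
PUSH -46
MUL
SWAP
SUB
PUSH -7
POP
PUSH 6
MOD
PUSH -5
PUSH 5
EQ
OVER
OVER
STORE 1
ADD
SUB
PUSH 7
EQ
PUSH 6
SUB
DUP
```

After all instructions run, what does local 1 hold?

0

PUSH 9   → [9]
NEG      → [-9]
PUSH 8   → [-9, 8]
OVER     → [-9, 8, -9]
MUL      → [-9, -72]
SUB      → [63]
PUSH -46 → [63, -46]
OVER     → [63, -46, 63]
POP      → [63, -46]
PUSH -46 → [63, -46, -46]
MUL      → [63, 2116]
SWAP     → [2116, 63]
SUB      → [2053]
PUSH -7  → [2053, -7]
POP      → [2053]
PUSH 6   → [2053, 6]
MOD      → [1]
PUSH -5  → [1, -5]
PUSH 5   → [1, -5, 5]
EQ       → [1, 0]
OVER     → [1, 0, 1]
OVER     → [1, 0, 1, 0]
STORE 1  → [1, 0, 1]
ADD      → [1, 1]
SUB      → [0]
PUSH 7   → [0, 7]
EQ       → [0]
PUSH 6   → [0, 6]
SUB      → [-6]
DUP      → [-6, -6]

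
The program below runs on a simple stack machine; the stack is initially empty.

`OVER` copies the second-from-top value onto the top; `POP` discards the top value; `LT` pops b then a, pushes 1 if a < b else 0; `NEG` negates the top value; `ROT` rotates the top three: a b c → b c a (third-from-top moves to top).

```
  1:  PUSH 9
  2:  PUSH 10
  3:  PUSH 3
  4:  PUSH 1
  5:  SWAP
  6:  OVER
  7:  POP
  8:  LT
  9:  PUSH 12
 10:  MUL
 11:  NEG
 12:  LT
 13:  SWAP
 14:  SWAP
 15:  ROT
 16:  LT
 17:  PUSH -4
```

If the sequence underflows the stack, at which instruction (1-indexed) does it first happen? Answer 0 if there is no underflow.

PUSH 9  -> [9]
PUSH 10 -> [9, 10]
PUSH 3  -> [9, 10, 3]
PUSH 1  -> [9, 10, 3, 1]
SWAP    -> [9, 10, 1, 3]
OVER    -> [9, 10, 1, 3, 1]
POP     -> [9, 10, 1, 3]
LT      -> [9, 10, 1]
PUSH 12 -> [9, 10, 1, 12]
MUL     -> [9, 10, 12]
NEG     -> [9, 10, -12]
LT      -> [9, 0]
SWAP    -> [0, 9]
SWAP    -> [9, 0]
ROT  — needs 3 operands, stack has 2 → underflow

15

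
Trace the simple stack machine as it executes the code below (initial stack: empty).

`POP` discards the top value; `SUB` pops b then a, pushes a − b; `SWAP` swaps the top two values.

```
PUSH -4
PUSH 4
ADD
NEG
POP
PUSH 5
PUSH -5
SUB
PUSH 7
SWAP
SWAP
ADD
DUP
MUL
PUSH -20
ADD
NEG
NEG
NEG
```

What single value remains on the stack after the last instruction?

PUSH -4  → -4
PUSH 4   → -4 4
ADD      → 0
NEG      → 0
POP      → (empty)
PUSH 5   → 5
PUSH -5  → 5 -5
SUB      → 10
PUSH 7   → 10 7
SWAP     → 7 10
SWAP     → 10 7
ADD      → 17
DUP      → 17 17
MUL      → 289
PUSH -20 → 289 -20
ADD      → 269
NEG      → -269
NEG      → 269
NEG      → -269

-269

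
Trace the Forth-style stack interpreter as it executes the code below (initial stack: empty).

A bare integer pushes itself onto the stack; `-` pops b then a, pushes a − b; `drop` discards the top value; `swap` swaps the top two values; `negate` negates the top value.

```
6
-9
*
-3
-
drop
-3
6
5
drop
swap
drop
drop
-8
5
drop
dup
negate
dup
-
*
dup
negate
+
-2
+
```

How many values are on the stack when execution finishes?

1

6      → [6]
-9     → [6, -9]
*      → [-54]
-3     → [-54, -3]
-      → [-51]
drop   → []
-3     → [-3]
6      → [-3, 6]
5      → [-3, 6, 5]
drop   → [-3, 6]
swap   → [6, -3]
drop   → [6]
drop   → []
-8     → [-8]
5      → [-8, 5]
drop   → [-8]
dup    → [-8, -8]
negate → [-8, 8]
dup    → [-8, 8, 8]
-      → [-8, 0]
*      → [0]
dup    → [0, 0]
negate → [0, 0]
+      → [0]
-2     → [0, -2]
+      → [-2]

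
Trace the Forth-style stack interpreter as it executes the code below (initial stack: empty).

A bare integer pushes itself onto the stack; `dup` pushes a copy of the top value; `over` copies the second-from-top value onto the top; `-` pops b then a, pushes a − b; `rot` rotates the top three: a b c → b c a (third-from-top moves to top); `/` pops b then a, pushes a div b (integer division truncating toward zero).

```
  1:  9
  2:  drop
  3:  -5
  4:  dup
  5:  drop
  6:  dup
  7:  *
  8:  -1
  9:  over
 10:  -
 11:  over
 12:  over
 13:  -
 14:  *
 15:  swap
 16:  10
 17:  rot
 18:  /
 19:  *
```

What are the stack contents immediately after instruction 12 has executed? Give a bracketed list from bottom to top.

[25, -26, 25, -26]

9    -> 9
drop -> (empty)
-5   -> -5
dup  -> -5 -5
drop -> -5
dup  -> -5 -5
*    -> 25
-1   -> 25 -1
over -> 25 -1 25
-    -> 25 -26
over -> 25 -26 25
over -> 25 -26 25 -26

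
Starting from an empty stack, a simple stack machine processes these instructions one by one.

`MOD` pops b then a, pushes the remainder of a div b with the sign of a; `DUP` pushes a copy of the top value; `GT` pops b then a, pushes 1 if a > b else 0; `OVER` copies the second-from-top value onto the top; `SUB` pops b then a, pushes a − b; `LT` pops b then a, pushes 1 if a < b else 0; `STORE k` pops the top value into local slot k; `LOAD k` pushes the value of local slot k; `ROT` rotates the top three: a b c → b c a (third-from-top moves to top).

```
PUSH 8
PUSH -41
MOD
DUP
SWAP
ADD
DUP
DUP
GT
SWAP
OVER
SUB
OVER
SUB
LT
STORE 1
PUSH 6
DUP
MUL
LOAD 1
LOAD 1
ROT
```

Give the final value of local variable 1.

1

PUSH 8   -> 8
PUSH -41 -> 8 -41
MOD      -> 8
DUP      -> 8 8
SWAP     -> 8 8
ADD      -> 16
DUP      -> 16 16
DUP      -> 16 16 16
GT       -> 16 0
SWAP     -> 0 16
OVER     -> 0 16 0
SUB      -> 0 16
OVER     -> 0 16 0
SUB      -> 0 16
LT       -> 1
STORE 1  -> (empty)
PUSH 6   -> 6
DUP      -> 6 6
MUL      -> 36
LOAD 1   -> 36 1
LOAD 1   -> 36 1 1
ROT      -> 1 1 36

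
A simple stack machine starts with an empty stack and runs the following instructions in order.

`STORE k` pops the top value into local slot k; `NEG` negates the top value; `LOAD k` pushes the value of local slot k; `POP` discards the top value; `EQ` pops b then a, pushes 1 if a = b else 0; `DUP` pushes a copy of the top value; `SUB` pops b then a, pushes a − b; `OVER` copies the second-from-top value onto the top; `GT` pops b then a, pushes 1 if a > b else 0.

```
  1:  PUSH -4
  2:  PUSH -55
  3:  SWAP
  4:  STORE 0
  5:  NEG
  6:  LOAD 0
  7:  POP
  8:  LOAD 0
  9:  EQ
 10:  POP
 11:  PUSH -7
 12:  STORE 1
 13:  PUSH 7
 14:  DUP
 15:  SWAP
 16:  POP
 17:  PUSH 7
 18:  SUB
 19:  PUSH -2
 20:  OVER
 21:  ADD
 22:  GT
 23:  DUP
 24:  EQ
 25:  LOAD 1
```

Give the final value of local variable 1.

-7

PUSH -4  → [-4]
PUSH -55 → [-4, -55]
SWAP     → [-55, -4]
STORE 0  → [-55]
NEG      → [55]
LOAD 0   → [55, -4]
POP      → [55]
LOAD 0   → [55, -4]
EQ       → [0]
POP      → []
PUSH -7  → [-7]
STORE 1  → []
PUSH 7   → [7]
DUP      → [7, 7]
SWAP     → [7, 7]
POP      → [7]
PUSH 7   → [7, 7]
SUB      → [0]
PUSH -2  → [0, -2]
OVER     → [0, -2, 0]
ADD      → [0, -2]
GT       → [1]
DUP      → [1, 1]
EQ       → [1]
LOAD 1   → [1, -7]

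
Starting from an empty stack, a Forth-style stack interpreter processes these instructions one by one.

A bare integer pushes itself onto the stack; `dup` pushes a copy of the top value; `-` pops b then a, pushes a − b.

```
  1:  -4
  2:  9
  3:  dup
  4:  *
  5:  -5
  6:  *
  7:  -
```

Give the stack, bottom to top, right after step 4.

-4  : [-4]
9   : [-4, 9]
dup : [-4, 9, 9]
*   : [-4, 81]

[-4, 81]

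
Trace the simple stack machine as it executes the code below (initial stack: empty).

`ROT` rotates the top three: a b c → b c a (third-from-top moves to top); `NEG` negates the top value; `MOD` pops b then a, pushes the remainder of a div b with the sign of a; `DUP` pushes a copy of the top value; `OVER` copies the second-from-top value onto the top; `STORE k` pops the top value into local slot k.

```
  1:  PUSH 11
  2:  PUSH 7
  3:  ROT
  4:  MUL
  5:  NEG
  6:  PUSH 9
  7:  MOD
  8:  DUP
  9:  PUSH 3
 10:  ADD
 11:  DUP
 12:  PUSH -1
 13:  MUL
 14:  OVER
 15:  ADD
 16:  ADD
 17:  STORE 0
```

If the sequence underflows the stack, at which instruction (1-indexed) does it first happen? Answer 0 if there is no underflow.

3

PUSH 11 → [11]
PUSH 7  → [11, 7]
ROT  — needs 3 operands, stack has 2 → underflow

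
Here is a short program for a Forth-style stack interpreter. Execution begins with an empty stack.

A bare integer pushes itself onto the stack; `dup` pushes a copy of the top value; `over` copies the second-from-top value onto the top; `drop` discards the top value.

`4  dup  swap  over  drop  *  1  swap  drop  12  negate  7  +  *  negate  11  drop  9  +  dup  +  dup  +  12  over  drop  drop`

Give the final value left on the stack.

56

4      : [4]
dup    : [4, 4]
swap   : [4, 4]
over   : [4, 4, 4]
drop   : [4, 4]
*      : [16]
1      : [16, 1]
swap   : [1, 16]
drop   : [1]
12     : [1, 12]
negate : [1, -12]
7      : [1, -12, 7]
+      : [1, -5]
*      : [-5]
negate : [5]
11     : [5, 11]
drop   : [5]
9      : [5, 9]
+      : [14]
dup    : [14, 14]
+      : [28]
dup    : [28, 28]
+      : [56]
12     : [56, 12]
over   : [56, 12, 56]
drop   : [56, 12]
drop   : [56]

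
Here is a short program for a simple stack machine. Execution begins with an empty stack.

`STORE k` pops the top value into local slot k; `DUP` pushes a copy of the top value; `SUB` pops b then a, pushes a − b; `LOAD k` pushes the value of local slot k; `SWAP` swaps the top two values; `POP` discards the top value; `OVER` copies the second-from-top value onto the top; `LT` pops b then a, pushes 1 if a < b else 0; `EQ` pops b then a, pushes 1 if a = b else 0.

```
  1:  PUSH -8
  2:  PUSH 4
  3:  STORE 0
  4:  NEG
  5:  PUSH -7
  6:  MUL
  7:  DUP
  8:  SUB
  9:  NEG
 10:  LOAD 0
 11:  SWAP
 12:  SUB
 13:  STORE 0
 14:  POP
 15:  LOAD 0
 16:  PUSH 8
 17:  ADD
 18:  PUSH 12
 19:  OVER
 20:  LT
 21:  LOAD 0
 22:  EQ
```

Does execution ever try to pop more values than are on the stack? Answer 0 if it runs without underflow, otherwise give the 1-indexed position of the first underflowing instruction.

PUSH -8 -> -8
PUSH 4  -> -8 4
STORE 0 -> -8
NEG     -> 8
PUSH -7 -> 8 -7
MUL     -> -56
DUP     -> -56 -56
SUB     -> 0
NEG     -> 0
LOAD 0  -> 0 4
SWAP    -> 4 0
SUB     -> 4
STORE 0 -> (empty)
POP  — needs 1 operand, stack has 0 → underflow

14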